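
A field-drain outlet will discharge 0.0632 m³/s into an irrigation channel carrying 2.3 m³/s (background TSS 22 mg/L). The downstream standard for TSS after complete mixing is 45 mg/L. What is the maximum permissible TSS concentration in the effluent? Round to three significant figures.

882 mg/L

At the limit, (Qr·Cr + Qe·Cₑ)/(Qr + Qe) = 45:
Cₑ = (2.363·45 − 2.300·22.00) / 0.06320 = 882.0 mg/L.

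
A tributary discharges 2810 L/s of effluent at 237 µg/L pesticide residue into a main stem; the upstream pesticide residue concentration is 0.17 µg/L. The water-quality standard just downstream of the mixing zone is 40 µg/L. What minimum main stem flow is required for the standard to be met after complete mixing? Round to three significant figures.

Set C_mix = 40: (Q·0.1700 + 2810·237.0) / (Q + 2810) = 40
→ Q = 2810·(237.0 − 40)/(40 − 0.1700) = 13900 L/s.

13900 L/s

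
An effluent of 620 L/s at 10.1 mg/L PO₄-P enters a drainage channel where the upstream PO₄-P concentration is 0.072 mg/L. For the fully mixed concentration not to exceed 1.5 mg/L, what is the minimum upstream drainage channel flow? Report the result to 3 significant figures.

3730 L/s

Set C_mix = 1.5: (Q·0.07200 + 620.0·10.10) / (Q + 620.0) = 1.5
→ Q = 620.0·(10.10 − 1.5)/(1.5 − 0.07200) = 3734 L/s.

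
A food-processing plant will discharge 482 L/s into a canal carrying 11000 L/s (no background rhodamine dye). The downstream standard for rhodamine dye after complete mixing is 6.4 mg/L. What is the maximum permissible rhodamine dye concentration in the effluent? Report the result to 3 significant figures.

At the limit, (Qr·Cr + Qe·Cₑ)/(Qr + Qe) = 6.4:
Cₑ = (11480·6.4 − 11000·0) / 482.0 = 152.5 mg/L.

152 mg/L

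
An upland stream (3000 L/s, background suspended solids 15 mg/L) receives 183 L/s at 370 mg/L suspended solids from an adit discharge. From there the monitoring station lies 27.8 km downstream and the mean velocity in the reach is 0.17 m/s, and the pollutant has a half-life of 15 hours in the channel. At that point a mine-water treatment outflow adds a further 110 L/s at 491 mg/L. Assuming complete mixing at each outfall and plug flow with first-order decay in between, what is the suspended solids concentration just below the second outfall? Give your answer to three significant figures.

20.6 mg/L

After mixing, C = (3000·15.00 + 183.0·370.0) / 3183 = 112700/3183 = 35.41 mg/L; combined flow 3183 L/s.
Travel time t = 27.8·1000 / 0.17 = 163500 s = 45.42 h.
Half-life 15 h → k = ln 2 / 15 = 0.04621 h⁻¹ = 1.109 d⁻¹.
After decay, C = 35.41 × e^(−kt) = 35.41 × 0.1226 = 4.340 mg/L.
Second outfall: C = (3183·4.340 + 110.0·491.0)/3293 = 20.60 mg/L.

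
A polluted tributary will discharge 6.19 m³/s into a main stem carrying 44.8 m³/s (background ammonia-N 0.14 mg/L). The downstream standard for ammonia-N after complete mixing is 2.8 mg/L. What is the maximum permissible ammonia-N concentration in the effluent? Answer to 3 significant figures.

22.1 mg/L

At the limit, (Qr·Cr + Qe·Cₑ)/(Qr + Qe) = 2.8:
Cₑ = (50.99·2.8 − 44.80·0.1400) / 6.190 = 22.05 mg/L.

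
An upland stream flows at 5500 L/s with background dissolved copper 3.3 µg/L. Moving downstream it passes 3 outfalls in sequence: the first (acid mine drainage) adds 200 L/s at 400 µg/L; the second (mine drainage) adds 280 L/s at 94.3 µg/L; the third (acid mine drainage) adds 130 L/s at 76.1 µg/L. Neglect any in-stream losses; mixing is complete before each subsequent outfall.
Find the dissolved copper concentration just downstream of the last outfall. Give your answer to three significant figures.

Below outfall 1: Q → 5700 L/s, C = (5500·3.300 + 200.0·400.0)/5700 = 17.22 µg/L.
Below outfall 2: Q → 5980 L/s, C = (5700·17.22 + 280.0·94.30)/5980 = 20.83 µg/L.
Below outfall 3: Q → 6110 L/s, C = (5980·20.83 + 130.0·76.10)/6110 = 22.00 µg/L.

22.0 µg/L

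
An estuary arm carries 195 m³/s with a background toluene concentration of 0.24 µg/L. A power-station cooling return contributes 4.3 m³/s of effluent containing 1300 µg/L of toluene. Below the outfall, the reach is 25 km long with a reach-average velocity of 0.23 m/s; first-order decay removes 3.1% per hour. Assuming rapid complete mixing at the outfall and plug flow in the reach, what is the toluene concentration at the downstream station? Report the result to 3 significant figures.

10.9 µg/L

After mixing, C = (195.0·0.2400 + 4.300·1300) / 199.3 = 5637/199.3 = 28.28 µg/L.
Travel time t = 25·1000 / 0.23 = 108700 s = 30.19 h.
3.1%/h lost → k = −ln(1 − 0.031) = 0.03149 h⁻¹.
After decay, C = 28.28 × e^(−kt) = 28.28 × 0.3864 = 10.93 µg/L.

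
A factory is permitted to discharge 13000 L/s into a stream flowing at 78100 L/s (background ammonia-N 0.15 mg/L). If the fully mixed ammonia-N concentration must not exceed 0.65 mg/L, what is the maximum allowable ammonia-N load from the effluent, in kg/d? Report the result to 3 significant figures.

Mass balance at the limit: 78100·0.1500 + 13000·Cₑ = 91100·0.65 → Cₑ = 3.654 mg/L.
13000 L/s = 13.00 m³/s. Load = 13.00 m³/s × 3.654 g/m³ × 86 400 s/d = 4104 kg/d.

4100 kg/d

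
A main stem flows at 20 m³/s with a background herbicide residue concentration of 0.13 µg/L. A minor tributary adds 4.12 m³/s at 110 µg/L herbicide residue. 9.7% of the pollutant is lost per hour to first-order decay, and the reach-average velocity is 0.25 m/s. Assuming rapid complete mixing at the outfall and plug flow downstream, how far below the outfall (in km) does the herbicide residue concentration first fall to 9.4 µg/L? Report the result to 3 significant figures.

6.16 km

After mixing, C = (20.00·0.1300 + 4.120·110.0) / 24.12 = 455.8/24.12 = 18.90 µg/L.
9.7%/h lost → k = −ln(1 − 0.097) = 0.1020 h⁻¹.
Set 18.90·exp(−k·t) = 9.4 → t = ln(18.90/9.4)/k = 24640 s = 6.844 h.
Distance = v·t = 0.25·24640 = 6160 m = 6.160 km.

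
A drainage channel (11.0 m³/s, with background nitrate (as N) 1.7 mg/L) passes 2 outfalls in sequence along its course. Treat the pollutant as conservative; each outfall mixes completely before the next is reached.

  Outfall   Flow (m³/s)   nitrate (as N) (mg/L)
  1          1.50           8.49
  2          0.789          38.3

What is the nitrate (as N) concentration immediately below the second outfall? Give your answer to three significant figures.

Outfall 1: combined Q = 12.50 m³/s; C = (11.00·1.700 + 1.500·8.490)/12.50 = 2.515 mg/L.
Outfall 2: combined Q = 13.29 m³/s; C = (12.50·2.515 + 0.7890·38.30)/13.29 = 4.639 mg/L.

4.64 mg/L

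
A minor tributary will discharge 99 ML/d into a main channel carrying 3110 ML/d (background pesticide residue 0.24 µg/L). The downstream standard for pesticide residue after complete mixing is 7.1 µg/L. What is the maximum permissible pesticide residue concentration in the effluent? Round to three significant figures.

At the limit, (Qr·Cr + Qe·Cₑ)/(Qr + Qe) = 7.1:
Cₑ = (3209·7.1 − 3110·0.2400) / 99.00 = 222.6 µg/L.

223 µg/L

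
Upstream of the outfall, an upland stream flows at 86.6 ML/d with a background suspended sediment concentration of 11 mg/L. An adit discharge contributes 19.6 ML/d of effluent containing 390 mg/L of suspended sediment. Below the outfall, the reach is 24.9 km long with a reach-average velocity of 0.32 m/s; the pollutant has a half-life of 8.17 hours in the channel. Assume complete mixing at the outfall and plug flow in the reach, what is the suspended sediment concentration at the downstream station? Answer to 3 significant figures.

Conservation of mass: C = (86.60·11.00 + 19.60·390.0) / 106.2 = 8597/106.2 = 80.95 mg/L.
Travel time t = 24.9·1000 / 0.32 = 77810 s = 21.61 h.
Half-life 8.17 h → k = ln 2 / 8.17 = 0.08484 h⁻¹ = 2.036 d⁻¹.
Decay over the reach: 80.95·exp(−kt) = 80.95·0.1598 = 12.94 mg/L.

12.9 mg/L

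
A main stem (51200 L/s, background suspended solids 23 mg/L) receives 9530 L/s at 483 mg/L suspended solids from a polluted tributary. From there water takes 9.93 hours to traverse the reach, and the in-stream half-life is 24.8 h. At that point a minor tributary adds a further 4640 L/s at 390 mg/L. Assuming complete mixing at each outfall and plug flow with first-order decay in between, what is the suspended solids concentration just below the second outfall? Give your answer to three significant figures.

94.7 mg/L

Conservation of mass: C = (51200·23.00 + 9530·483.0) / 60730 = 5781000/60730 = 95.19 mg/L; combined flow 60730 L/s.
Half-life 24.8 h → k = ln 2 / 24.8 = 0.02795 h⁻¹ = 0.6708 d⁻¹.
First-order decay: C = 95.19·exp(−k·t) = 95.19·0.7576 = 72.12 mg/L.
Second outfall: C = (60730·72.12 + 4640·390.0)/65370 = 94.68 mg/L.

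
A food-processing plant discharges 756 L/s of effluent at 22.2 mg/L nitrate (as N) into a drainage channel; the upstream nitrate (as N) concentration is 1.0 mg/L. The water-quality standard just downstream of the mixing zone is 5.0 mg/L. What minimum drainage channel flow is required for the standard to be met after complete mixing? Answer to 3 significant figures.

3250 L/s

Set C_mix = 5.0: (Q·1.000 + 756.0·22.20) / (Q + 756.0) = 5.0
→ Q = 756.0·(22.20 − 5.0)/(5.0 − 1.000) = 3251 L/s.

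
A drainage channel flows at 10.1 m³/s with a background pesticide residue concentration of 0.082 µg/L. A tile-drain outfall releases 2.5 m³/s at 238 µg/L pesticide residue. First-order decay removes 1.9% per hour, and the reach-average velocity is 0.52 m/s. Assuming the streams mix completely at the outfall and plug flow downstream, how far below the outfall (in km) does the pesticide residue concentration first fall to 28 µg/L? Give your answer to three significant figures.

51.1 km

Conservation of mass: C = (10.10·0.08200 + 2.500·238.0) / 12.60 = 595.8/12.60 = 47.29 µg/L.
1.9%/h lost → k = −ln(1 − 0.019) = 0.01918 h⁻¹.
Set 47.29·exp(−k·t) = 28 → t = ln(47.29/28)/k = 98350 s = 27.32 h.
Distance = v·t = 0.52·98350 = 51140 m = 51.14 km.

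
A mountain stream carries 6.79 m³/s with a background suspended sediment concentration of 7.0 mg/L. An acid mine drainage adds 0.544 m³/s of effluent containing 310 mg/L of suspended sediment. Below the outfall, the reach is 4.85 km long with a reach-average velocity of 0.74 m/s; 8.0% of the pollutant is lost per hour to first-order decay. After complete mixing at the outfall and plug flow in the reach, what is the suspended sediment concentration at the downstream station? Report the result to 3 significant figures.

Flow-weighted average: C = (6.790·7.000 + 0.5440·310.0) / 7.334 = 216.2/7.334 = 29.48 mg/L.
Travel time t = 4.85·1000 / 0.74 = 6554 s = 1.821 h.
8.0%/h lost → k = −ln(1 − 0.08) = 0.08338 h⁻¹.
After decay, C = 29.48 × e^(−kt) = 29.48 × 0.8592 = 25.32 mg/L.

25.3 mg/L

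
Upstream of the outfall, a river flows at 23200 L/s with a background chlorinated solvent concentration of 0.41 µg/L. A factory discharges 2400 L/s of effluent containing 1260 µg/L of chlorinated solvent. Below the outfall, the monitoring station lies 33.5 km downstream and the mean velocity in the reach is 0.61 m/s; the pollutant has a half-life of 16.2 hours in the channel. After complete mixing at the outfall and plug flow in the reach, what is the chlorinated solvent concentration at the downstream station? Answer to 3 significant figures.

Mixed concentration C = ΣQC/ΣQ = (23200·0.4100 + 2400·1260) / 25600 = 3034000/25600 = 118.5 µg/L.
Travel time t = 33.5·1000 / 0.61 = 54920 s = 15.26 h.
Half-life 16.2 h → k = ln 2 / 16.2 = 0.04279 h⁻¹ = 1.027 d⁻¹.
After decay, C = 118.5 × e^(−kt) = 118.5 × 0.5206 = 61.69 µg/L.

61.7 µg/L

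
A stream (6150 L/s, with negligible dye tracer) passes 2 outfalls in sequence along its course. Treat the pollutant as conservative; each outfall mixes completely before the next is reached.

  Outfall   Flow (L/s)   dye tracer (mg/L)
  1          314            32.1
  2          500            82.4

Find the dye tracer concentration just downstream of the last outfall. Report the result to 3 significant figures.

7.36 mg/L

After outfall 1: Q = 6150 + 314.0 = 6464 L/s; C = (6150·0 + 314.0·32.10)/6464 = 1.559 mg/L.
After outfall 2: Q = 6464 + 500.0 = 6964 L/s; C = (6464·1.559 + 500.0·82.40)/6964 = 7.363 mg/L.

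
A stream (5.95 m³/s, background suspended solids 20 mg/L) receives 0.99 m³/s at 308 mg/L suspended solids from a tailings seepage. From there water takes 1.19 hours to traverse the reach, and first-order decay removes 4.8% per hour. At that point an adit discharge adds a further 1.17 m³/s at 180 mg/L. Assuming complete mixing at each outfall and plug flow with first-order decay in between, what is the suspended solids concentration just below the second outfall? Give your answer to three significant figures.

75.3 mg/L

Conservation of mass: C = (5.950·20.00 + 0.9900·308.0) / 6.940 = 423.9/6.940 = 61.08 mg/L; combined flow 6.940 m³/s.
4.8%/h lost → k = −ln(1 − 0.048) = 0.04919 h⁻¹.
Decay over the reach: 61.08·exp(−kt) = 61.08·0.9431 = 57.61 mg/L.
Second outfall: C = (6.940·57.61 + 1.170·180.0)/8.110 = 75.27 mg/L.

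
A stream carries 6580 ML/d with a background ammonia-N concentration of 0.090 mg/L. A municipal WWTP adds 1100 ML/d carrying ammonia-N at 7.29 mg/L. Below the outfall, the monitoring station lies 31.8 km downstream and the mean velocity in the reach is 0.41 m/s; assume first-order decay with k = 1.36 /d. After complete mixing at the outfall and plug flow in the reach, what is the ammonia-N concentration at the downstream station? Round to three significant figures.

Mixed concentration C = ΣQC/ΣQ = (6580·0.09000 + 1100·7.290) / 7680 = 8611/7680 = 1.121 mg/L.
Travel time t = 31.8·1000 / 0.41 = 77560 s = 21.54 h.
Applying C = C₀e^(−kt): 1.121 × 0.2950 = 0.3307 mg/L.

0.331 mg/L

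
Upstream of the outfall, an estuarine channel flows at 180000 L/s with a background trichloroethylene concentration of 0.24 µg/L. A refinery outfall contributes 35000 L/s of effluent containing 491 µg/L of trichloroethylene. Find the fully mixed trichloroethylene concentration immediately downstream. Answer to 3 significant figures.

Flow-weighted average: C = (180000·0.2400 + 35000·491.0) / 215000 = 17230000/215000 = 80.13 µg/L.

80.1 µg/L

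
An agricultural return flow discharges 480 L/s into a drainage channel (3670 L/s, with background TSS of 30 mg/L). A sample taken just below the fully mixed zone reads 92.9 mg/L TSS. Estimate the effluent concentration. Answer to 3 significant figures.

Mass balance: 3670·30.00 + 480.0·Cₑ = 4150·92.90
→ Cₑ = (4150·92.90 − 3670·30.00) / 480.0 = 573.8 mg/L.

574 mg/L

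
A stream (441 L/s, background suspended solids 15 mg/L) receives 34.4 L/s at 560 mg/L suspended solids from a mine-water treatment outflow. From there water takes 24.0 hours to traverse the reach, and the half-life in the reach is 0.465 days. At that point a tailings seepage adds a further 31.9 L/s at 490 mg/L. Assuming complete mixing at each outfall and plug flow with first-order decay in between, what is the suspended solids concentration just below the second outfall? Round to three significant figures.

42.3 mg/L

Mixed concentration C = ΣQC/ΣQ = (441.0·15.00 + 34.40·560.0) / 475.4 = 25880/475.4 = 54.44 mg/L; combined flow 475.4 L/s.
Half-life 0.465 d → k = ln 2 / 0.465 = 1.491 d⁻¹.
Decay over the reach: 54.44·exp(−kt) = 54.44·0.2252 = 12.26 mg/L.
Second outfall: C = (475.4·12.26 + 31.90·490.0)/507.3 = 42.30 mg/L.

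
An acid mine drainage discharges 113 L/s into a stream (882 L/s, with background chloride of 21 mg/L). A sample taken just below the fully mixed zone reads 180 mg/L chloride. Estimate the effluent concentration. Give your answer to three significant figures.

Mass balance: 882.0·21.00 + 113.0·Cₑ = 995.0·180.0
→ Cₑ = (995.0·180.0 − 882.0·21.00) / 113.0 = 1421 mg/L.

1420 mg/L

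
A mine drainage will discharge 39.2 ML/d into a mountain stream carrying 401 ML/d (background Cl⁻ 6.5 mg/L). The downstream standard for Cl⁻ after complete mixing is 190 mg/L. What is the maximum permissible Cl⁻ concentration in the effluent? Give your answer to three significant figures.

2070 mg/L

At the limit, (Qr·Cr + Qe·Cₑ)/(Qr + Qe) = 190:
Cₑ = (440.2·190 − 401.0·6.500) / 39.20 = 2067 mg/L.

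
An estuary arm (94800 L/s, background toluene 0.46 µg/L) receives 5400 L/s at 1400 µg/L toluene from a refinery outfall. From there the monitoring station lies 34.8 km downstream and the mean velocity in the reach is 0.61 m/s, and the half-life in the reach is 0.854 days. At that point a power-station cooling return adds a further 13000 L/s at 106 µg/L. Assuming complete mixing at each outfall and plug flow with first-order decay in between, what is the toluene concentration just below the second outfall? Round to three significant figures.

Mixed concentration C = ΣQC/ΣQ = (94800·0.4600 + 5400·1400) / 100200 = 7604000/100200 = 75.88 µg/L; combined flow 100200 L/s.
Travel time t = 34.8·1000 / 0.61 = 57050 s = 15.85 h.
Half-life 0.854 d → k = ln 2 / 0.854 = 0.8116 d⁻¹.
First-order decay: C = 75.88·exp(−k·t) = 75.88·0.5851 = 44.40 µg/L.
Second outfall: C = (100200·44.40 + 13000·106.0)/113200 = 51.48 µg/L.

51.5 µg/L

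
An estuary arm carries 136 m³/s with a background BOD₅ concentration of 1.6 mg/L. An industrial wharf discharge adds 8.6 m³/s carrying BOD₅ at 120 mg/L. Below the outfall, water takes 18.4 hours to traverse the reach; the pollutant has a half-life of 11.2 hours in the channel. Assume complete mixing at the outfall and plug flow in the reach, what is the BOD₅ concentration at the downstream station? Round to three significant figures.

2.77 mg/L

After mixing, C = (136.0·1.600 + 8.600·120.0) / 144.6 = 1250/144.6 = 8.642 mg/L.
Half-life 11.2 h → k = ln 2 / 11.2 = 0.06189 h⁻¹ = 1.485 d⁻¹.
After decay, C = 8.642 × e^(−kt) = 8.642 × 0.3202 = 2.767 mg/L.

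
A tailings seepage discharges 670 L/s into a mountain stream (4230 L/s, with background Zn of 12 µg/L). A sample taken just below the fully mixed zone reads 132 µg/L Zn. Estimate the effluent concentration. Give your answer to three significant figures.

Mass balance: 4230·12.00 + 670.0·Cₑ = 4900·132.0
→ Cₑ = (4900·132.0 − 4230·12.00) / 670.0 = 889.6 µg/L.

890 µg/L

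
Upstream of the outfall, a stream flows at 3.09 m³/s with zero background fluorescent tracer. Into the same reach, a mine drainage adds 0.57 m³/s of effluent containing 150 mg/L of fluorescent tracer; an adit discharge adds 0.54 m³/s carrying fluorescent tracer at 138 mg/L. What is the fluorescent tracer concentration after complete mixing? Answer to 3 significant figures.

38.1 mg/L

Conservation of mass: C = (3.090·0 + 0.5700·150.0 + 0.5400·138.0) / 4.200 = 160.0/4.200 = 38.10 mg/L.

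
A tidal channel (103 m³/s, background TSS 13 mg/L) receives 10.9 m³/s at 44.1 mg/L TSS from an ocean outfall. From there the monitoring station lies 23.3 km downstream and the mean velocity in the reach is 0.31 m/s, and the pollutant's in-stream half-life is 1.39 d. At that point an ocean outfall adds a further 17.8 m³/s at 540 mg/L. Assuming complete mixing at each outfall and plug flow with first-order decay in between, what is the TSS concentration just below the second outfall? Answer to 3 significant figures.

Conservation of mass: C = (103.0·13.00 + 10.90·44.10) / 113.9 = 1820/113.9 = 15.98 mg/L; combined flow 113.9 m³/s.
Travel time t = 23.3·1000 / 0.31 = 75160 s = 20.88 h.
Half-life 1.39 d → k = ln 2 / 1.39 = 0.4987 d⁻¹.
After decay, C = 15.98 × e^(−kt) = 15.98 × 0.6480 = 10.35 mg/L.
Second outfall: C = (113.9·10.35 + 17.80·540.0)/131.7 = 81.94 mg/L.

81.9 mg/L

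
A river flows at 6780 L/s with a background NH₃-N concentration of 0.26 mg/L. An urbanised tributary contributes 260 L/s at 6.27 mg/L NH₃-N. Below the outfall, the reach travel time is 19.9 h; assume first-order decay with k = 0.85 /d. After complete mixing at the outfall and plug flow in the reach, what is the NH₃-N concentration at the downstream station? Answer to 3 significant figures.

0.238 mg/L

Flow-weighted average: C = (6780·0.2600 + 260.0·6.270) / 7040 = 3393/7040 = 0.4820 mg/L.
Decay over the reach: 0.4820·exp(−kt) = 0.4820·0.4942 = 0.2382 mg/L.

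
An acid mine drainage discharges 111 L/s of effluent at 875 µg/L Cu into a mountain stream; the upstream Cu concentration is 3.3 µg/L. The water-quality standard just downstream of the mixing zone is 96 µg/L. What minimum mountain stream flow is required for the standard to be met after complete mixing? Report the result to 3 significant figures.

933 L/s

Set C_mix = 96: (Q·3.300 + 111.0·875.0) / (Q + 111.0) = 96
→ Q = 111.0·(875.0 − 96)/(96 − 3.300) = 932.8 L/s.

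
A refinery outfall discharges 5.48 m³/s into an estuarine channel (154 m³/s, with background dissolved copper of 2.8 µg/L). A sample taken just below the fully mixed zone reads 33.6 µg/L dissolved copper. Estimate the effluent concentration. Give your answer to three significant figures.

899 µg/L

Mass balance: 154.0·2.800 + 5.480·Cₑ = 159.5·33.60
→ Cₑ = (159.5·33.60 − 154.0·2.800) / 5.480 = 899.1 µg/L.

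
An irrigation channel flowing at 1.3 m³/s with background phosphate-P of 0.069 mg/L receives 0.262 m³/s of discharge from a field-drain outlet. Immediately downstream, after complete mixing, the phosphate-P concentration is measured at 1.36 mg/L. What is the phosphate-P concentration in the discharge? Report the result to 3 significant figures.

Mass balance: 1.300·0.06900 + 0.2620·Cₑ = 1.562·1.360
→ Cₑ = (1.562·1.360 − 1.300·0.06900) / 0.2620 = 7.766 mg/L.

7.77 mg/L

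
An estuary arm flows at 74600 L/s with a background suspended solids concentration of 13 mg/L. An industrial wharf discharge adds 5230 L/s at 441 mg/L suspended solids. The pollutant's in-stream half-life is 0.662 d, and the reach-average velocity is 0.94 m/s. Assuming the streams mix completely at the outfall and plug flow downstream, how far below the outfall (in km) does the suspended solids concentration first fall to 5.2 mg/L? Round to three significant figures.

Flow-weighted average: C = (74600·13.00 + 5230·441.0) / 79830 = 3276000/79830 = 41.04 mg/L.
Half-life 0.662 d → k = ln 2 / 0.662 = 1.047 d⁻¹.
Set 41.04·exp(−k·t) = 5.2 → t = ln(41.04/5.2)/k = 170500 s = 47.35 h.
Distance = v·t = 0.94·170500 = 160200 m = 160.2 km.

160 km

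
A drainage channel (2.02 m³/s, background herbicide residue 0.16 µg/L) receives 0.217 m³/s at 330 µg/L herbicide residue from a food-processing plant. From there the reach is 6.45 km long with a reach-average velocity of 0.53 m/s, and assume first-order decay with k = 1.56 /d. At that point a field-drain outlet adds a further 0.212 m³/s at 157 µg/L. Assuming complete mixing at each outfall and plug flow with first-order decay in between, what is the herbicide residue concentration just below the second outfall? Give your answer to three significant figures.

37.2 µg/L

Mass balance: C = (2.020·0.1600 + 0.2170·330.0) / 2.237 = 71.93/2.237 = 32.16 µg/L; combined flow 2.237 m³/s.
Travel time t = 6.45·1000 / 0.53 = 12170 s = 3.381 h.
Decay over the reach: 32.16·exp(−kt) = 32.16·0.8027 = 25.81 µg/L.
Second outfall: C = (2.237·25.81 + 0.2120·157.0)/2.449 = 37.17 µg/L.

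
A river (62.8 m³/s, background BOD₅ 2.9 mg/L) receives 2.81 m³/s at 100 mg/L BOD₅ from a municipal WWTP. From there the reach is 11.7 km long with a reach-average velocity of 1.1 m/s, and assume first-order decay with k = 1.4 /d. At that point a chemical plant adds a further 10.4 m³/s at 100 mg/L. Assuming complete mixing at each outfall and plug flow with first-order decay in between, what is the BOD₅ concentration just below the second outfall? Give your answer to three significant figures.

18.8 mg/L

Flow-weighted average: C = (62.80·2.900 + 2.810·100.0) / 65.61 = 463.1/65.61 = 7.059 mg/L; combined flow 65.61 m³/s.
Travel time t = 11.7·1000 / 1.1 = 10640 s = 2.955 h.
Applying C = C₀e^(−kt): 7.059 × 0.8417 = 5.941 mg/L.
At the second outfall, C = (65.61·5.941 + 10.40·100.0) / (65.61 + 10.40) = 18.81 mg/L.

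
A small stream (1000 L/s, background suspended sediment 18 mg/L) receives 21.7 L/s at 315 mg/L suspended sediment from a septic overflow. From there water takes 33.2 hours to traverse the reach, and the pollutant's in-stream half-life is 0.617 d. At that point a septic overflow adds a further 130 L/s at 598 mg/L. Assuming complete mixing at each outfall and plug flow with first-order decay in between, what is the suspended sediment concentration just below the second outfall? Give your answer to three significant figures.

Flow-weighted average: C = (1000·18.00 + 21.70·315.0) / 1022 = 24840/1022 = 24.31 mg/L; combined flow 1022 L/s.
Half-life 0.617 d → k = ln 2 / 0.617 = 1.123 d⁻¹.
Decay over the reach: 24.31·exp(−kt) = 24.31·0.2114 = 5.138 mg/L.
Second outfall: C = (1022·5.138 + 130.0·598.0)/1152 = 72.06 mg/L.

72.1 mg/L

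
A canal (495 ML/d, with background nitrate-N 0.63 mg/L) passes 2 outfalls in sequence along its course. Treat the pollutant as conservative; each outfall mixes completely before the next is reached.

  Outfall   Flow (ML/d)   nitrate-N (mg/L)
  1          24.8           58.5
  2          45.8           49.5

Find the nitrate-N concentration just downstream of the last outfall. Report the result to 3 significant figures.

7.12 mg/L

Below outfall 1: Q → 519.8 ML/d, C = (495.0·0.6300 + 24.80·58.50)/519.8 = 3.391 mg/L.
Below outfall 2: Q → 565.6 ML/d, C = (519.8·3.391 + 45.80·49.50)/565.6 = 7.125 mg/L.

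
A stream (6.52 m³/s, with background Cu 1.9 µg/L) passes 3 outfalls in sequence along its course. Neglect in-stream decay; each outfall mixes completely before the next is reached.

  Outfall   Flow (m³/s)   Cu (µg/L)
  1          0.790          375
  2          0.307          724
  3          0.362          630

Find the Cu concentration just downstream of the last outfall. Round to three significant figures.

95.1 µg/L

After outfall 1: Q = 6.520 + 0.7900 = 7.310 m³/s; C = (6.520·1.900 + 0.7900·375.0)/7.310 = 42.22 µg/L.
After outfall 2: Q = 7.310 + 0.3070 = 7.617 m³/s; C = (7.310·42.22 + 0.3070·724.0)/7.617 = 69.70 µg/L.
After outfall 3: Q = 7.617 + 0.3620 = 7.979 m³/s; C = (7.617·69.70 + 0.3620·630.0)/7.979 = 95.12 µg/L.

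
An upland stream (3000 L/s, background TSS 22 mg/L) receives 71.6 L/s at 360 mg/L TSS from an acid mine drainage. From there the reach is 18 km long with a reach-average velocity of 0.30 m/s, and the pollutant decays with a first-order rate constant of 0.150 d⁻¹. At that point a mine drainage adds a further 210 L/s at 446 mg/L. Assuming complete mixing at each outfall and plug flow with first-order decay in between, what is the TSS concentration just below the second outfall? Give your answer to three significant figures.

53.7 mg/L

Mixed concentration C = ΣQC/ΣQ = (3000·22.00 + 71.60·360.0) / 3072 = 91780/3072 = 29.88 mg/L; combined flow 3072 L/s.
Travel time t = 18·1000 / 0.30 = 60000 s = 16.67 h.
Applying C = C₀e^(−kt): 29.88 × 0.9011 = 26.92 mg/L.
Second outfall: C = (3072·26.92 + 210.0·446.0)/3282 = 53.74 mg/L.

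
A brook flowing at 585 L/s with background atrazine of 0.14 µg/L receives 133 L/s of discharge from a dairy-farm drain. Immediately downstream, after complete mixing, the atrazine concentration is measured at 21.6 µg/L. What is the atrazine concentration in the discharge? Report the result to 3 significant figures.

116 µg/L

Mass balance: 585.0·0.1400 + 133.0·Cₑ = 718.0·21.60
→ Cₑ = (718.0·21.60 − 585.0·0.1400) / 133.0 = 116.0 µg/L.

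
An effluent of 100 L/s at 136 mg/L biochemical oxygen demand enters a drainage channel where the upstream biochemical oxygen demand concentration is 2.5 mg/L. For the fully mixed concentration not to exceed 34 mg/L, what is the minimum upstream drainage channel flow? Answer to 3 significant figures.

Set C_mix = 34: (Q·2.500 + 100.0·136.0) / (Q + 100.0) = 34
→ Q = 100.0·(136.0 − 34)/(34 − 2.500) = 323.8 L/s.

324 L/s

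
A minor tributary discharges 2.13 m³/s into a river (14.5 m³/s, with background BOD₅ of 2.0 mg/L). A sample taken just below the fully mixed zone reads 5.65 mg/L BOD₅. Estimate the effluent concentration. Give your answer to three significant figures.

Mass balance: 14.50·2.000 + 2.130·Cₑ = 16.63·5.650
→ Cₑ = (16.63·5.650 − 14.50·2.000) / 2.130 = 30.50 mg/L.

30.5 mg/L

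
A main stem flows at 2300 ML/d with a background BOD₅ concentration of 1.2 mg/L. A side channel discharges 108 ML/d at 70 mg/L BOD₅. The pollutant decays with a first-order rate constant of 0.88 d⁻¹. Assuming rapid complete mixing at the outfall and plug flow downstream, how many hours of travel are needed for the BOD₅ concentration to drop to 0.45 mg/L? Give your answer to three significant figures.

Flow-weighted average: C = (2300·1.200 + 108.0·70.00) / 2408 = 10320/2408 = 4.286 mg/L.
4.286·exp(−k·t) = 0.45 → t = ln(4.286/0.45)/k = 221300 s = 61.47 h.

61.5 h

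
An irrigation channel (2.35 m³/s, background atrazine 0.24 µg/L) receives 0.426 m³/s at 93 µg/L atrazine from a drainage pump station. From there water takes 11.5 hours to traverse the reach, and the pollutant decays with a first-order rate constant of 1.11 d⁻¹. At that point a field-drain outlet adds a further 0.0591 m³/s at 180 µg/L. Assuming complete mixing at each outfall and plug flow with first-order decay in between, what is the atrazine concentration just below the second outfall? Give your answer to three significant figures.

Conservation of mass: C = (2.350·0.2400 + 0.4260·93.00) / 2.776 = 40.18/2.776 = 14.47 µg/L; combined flow 2.776 m³/s.
After decay, C = 14.47 × e^(−kt) = 14.47 × 0.5875 = 8.504 µg/L.
Second outfall: C = (2.776·8.504 + 0.05910·180.0)/2.835 = 12.08 µg/L.

12.1 µg/L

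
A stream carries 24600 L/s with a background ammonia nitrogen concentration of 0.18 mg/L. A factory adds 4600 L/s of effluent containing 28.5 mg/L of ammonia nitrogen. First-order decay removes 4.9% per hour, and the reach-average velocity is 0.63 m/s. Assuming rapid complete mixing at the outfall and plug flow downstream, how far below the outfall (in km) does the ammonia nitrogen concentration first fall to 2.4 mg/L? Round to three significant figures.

Mixed concentration C = ΣQC/ΣQ = (24600·0.1800 + 4600·28.50) / 29200 = 135500/29200 = 4.641 mg/L.
4.9%/h lost → k = −ln(1 − 0.049) = 0.05024 h⁻¹.
Set 4.641·exp(−k·t) = 2.4 → t = ln(4.641/2.4)/k = 47260 s = 13.13 h.
Distance = v·t = 0.63·47260 = 29770 m = 29.77 km.

29.8 km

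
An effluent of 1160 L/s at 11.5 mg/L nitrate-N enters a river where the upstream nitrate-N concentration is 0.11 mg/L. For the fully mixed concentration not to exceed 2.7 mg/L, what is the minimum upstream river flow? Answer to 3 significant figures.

3940 L/s

Set C_mix = 2.7: (Q·0.1100 + 1160·11.50) / (Q + 1160) = 2.7
→ Q = 1160·(11.50 − 2.7)/(2.7 − 0.1100) = 3941 L/s.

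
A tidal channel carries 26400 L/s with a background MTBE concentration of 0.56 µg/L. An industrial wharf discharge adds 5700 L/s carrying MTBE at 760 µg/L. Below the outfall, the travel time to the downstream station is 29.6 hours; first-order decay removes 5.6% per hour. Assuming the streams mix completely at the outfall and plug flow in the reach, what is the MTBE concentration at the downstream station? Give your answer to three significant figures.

24.6 µg/L

After mixing, C = (26400·0.5600 + 5700·760.0) / 32100 = 4347000/32100 = 135.4 µg/L.
5.6%/h lost → k = −ln(1 − 0.056) = 0.05763 h⁻¹.
Decay over the reach: 135.4·exp(−kt) = 135.4·0.1816 = 24.59 µg/L.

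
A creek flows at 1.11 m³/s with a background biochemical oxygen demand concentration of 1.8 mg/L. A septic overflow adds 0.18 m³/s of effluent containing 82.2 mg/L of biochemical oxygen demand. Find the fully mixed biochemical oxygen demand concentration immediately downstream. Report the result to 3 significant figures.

13.0 mg/L

Mass balance: C = (1.110·1.800 + 0.1800·82.20) / 1.290 = 16.79/1.290 = 13.02 mg/L.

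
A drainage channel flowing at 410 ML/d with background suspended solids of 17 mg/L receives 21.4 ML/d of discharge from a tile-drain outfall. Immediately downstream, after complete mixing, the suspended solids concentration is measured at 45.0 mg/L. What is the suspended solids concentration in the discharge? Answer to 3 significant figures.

581 mg/L

Mass balance: 410.0·17.00 + 21.40·Cₑ = 431.4·45.00
→ Cₑ = (431.4·45.00 − 410.0·17.00) / 21.40 = 581.4 mg/L.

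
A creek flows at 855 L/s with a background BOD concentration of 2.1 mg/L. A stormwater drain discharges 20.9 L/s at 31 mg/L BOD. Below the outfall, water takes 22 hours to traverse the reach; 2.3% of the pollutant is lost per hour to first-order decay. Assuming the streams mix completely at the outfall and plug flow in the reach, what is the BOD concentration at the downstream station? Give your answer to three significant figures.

1.67 mg/L

After mixing, C = (855.0·2.100 + 20.90·31.00) / 875.9 = 2443/875.9 = 2.790 mg/L.
2.3%/h lost → k = −ln(1 − 0.023) = 0.02327 h⁻¹.
First-order decay: C = 2.790·exp(−k·t) = 2.790·0.5993 = 1.672 mg/L.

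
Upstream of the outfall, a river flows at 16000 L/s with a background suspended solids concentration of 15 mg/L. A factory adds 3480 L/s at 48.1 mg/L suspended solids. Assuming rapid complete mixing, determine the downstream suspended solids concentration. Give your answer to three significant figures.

20.9 mg/L

Flow-weighted average: C = (16000·15.00 + 3480·48.10) / 19480 = 407400/19480 = 20.91 mg/L.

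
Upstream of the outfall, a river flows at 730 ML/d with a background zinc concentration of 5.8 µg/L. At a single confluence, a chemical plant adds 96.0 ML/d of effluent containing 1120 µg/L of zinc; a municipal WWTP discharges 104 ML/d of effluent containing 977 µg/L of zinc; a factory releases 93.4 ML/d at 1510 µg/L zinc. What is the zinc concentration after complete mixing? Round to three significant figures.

346 µg/L

Flow-weighted average: C = (730.0·5.800 + 96.00·1120 + 104.0·977.0 + 93.40·1510) / 1023 = 354400/1023 = 346.3 µg/L.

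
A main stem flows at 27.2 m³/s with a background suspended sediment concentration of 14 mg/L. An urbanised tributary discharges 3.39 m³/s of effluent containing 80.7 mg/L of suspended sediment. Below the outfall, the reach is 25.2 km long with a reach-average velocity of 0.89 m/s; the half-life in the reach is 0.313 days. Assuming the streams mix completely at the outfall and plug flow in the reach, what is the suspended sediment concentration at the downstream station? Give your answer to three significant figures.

10.4 mg/L

Flow-weighted average: C = (27.20·14.00 + 3.390·80.70) / 30.59 = 654.4/30.59 = 21.39 mg/L.
Travel time t = 25.2·1000 / 0.89 = 28310 s = 7.865 h.
Half-life 0.313 d → k = ln 2 / 0.313 = 2.215 d⁻¹.
Decay over the reach: 21.39·exp(−kt) = 21.39·0.4840 = 10.35 mg/L.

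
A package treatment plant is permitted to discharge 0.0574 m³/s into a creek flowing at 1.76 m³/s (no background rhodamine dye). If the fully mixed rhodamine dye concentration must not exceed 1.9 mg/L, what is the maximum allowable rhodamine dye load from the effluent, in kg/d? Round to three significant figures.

Mass balance at the limit: 1.760·0 + 0.05740·Cₑ = 1.817·1.9 → Cₑ = 60.16 mg/L.
Load = 0.05740 m³/s × 60.16 g/m³ × 86 400 s/d = 298.3 kg/d.

298 kg/d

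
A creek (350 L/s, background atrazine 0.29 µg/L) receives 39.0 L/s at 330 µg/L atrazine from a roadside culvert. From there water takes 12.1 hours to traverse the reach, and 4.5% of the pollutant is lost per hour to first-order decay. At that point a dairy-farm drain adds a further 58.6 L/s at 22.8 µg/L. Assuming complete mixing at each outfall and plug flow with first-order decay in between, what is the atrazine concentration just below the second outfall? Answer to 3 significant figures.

19.6 µg/L

Mixed concentration C = ΣQC/ΣQ = (350.0·0.2900 + 39.00·330.0) / 389.0 = 12970/389.0 = 33.35 µg/L; combined flow 389.0 L/s.
4.5%/h lost → k = −ln(1 − 0.045) = 0.04604 h⁻¹.
Decay over the reach: 33.35·exp(−kt) = 33.35·0.5728 = 19.10 µg/L.
At the second outfall, C = (389.0·19.10 + 58.60·22.80) / (389.0 + 58.60) = 19.59 µg/L.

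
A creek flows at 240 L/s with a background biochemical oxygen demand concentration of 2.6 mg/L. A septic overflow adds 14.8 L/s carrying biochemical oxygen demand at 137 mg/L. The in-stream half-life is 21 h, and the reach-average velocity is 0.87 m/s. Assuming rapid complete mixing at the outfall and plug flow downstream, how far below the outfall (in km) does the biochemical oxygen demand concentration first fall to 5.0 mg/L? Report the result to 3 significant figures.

Flow-weighted average: C = (240.0·2.600 + 14.80·137.0) / 254.8 = 2652/254.8 = 10.41 mg/L.
Half-life 21 h → k = ln 2 / 21 = 0.03301 h⁻¹ = 0.7922 d⁻¹.
Set 10.41·exp(−k·t) = 5.0 → t = ln(10.41/5.0)/k = 79950 s = 22.21 h.
Distance = v·t = 0.87·79950 = 69550 m = 69.55 km.

69.6 km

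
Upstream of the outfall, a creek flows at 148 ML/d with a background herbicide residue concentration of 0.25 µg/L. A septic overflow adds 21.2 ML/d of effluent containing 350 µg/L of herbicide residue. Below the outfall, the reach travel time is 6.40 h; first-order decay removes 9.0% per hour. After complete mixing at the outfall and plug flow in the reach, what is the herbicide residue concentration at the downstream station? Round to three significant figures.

24.1 µg/L

Flow-weighted average: C = (148.0·0.2500 + 21.20·350.0) / 169.2 = 7457/169.2 = 44.07 µg/L.
9.0%/h lost → k = −ln(1 − 0.09) = 0.09431 h⁻¹.
Decay over the reach: 44.07·exp(−kt) = 44.07·0.5468 = 24.10 µg/L.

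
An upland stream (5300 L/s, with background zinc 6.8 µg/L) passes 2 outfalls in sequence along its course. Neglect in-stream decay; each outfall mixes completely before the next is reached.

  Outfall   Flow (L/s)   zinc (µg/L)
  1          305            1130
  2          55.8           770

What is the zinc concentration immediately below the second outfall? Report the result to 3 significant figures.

Outfall 1: combined Q = 5605 L/s; C = (5300·6.800 + 305.0·1130)/5605 = 67.92 µg/L.
Outfall 2: combined Q = 5661 L/s; C = (5605·67.92 + 55.80·770.0)/5661 = 74.84 µg/L.

74.8 µg/L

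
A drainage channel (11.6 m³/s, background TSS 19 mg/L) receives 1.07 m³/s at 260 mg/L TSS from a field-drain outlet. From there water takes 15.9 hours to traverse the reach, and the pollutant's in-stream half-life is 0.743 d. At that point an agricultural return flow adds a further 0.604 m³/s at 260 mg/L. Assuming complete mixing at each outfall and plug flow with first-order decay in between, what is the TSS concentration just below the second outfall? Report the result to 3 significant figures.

Flow-weighted average: C = (11.60·19.00 + 1.070·260.0) / 12.67 = 498.6/12.67 = 39.35 mg/L; combined flow 12.67 m³/s.
Half-life 0.743 d → k = ln 2 / 0.743 = 0.9329 d⁻¹.
Decay over the reach: 39.35·exp(−kt) = 39.35·0.5390 = 21.21 mg/L.
At the second outfall, C = (12.67·21.21 + 0.6040·260.0) / (12.67 + 0.6040) = 32.08 mg/L.

32.1 mg/L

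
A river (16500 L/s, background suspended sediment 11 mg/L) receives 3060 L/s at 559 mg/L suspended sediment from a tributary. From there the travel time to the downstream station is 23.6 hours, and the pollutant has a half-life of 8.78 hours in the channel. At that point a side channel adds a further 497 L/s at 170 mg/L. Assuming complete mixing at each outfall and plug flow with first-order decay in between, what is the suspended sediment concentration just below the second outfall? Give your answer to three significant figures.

Mass balance: C = (16500·11.00 + 3060·559.0) / 19560 = 1892000/19560 = 96.73 mg/L; combined flow 19560 L/s.
Half-life 8.78 h → k = ln 2 / 8.78 = 0.07895 h⁻¹ = 1.895 d⁻¹.
Applying C = C₀e^(−kt): 96.73 × 0.1552 = 15.01 mg/L.
At the second outfall, C = (19560·15.01 + 497.0·170.0) / (19560 + 497.0) = 18.85 mg/L.

18.9 mg/L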